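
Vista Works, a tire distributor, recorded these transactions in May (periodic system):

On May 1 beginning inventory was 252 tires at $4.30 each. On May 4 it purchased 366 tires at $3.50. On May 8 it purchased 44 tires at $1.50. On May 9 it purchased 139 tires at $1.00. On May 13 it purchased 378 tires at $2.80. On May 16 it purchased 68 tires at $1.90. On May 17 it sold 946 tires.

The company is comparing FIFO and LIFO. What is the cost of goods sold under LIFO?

COGS = $2,502.10

FIFO COGS: 252 @ $4.30 + 366 @ $3.50 + 44 @ $1.50 + 139 @ $1.00 + 145 @ $2.80 = $2,975.60
LIFO COGS: 68 @ $1.90 + 378 @ $2.80 + 139 @ $1.00 + 44 @ $1.50 + 317 @ $3.50 = $2,502.10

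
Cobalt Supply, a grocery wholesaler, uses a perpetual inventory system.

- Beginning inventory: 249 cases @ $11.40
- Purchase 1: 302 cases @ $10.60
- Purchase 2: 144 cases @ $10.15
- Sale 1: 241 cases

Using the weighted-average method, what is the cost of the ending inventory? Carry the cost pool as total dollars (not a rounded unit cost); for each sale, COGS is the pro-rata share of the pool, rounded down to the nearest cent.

Ending inventory = $4,900.20

After Beginning: 249 on hand, pool $2,838.60 (≈ $11.4000 each)
After Purchase 1: 551 on hand, pool $6,039.80 (≈ $10.9615 each)
After Purchase 2: 695 on hand, pool $7,501.40 (≈ $10.7934 each)
Sale 1, sell 241: 241/695 × $7,501.40 → $2,601.20
Ending inventory (cost pool remaining) = $4,900.20
Check: goods available $7,501.40 = COGS $2,601.20 + ending $4,900.20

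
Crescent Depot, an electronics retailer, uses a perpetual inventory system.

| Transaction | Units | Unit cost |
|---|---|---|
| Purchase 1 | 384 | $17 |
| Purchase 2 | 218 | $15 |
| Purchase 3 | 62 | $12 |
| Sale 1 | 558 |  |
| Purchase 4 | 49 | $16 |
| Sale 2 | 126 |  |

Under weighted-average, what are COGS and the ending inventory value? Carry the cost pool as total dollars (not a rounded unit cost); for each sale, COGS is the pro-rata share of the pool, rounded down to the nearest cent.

COGS = $10,864.44; ending inventory = $461.56

After Purchase 1: 384 on hand, pool $6,528.00 (≈ $17.0000 each)
After Purchase 2: 602 on hand, pool $9,798.00 (≈ $16.2757 each)
After Purchase 3: 664 on hand, pool $10,542.00 (≈ $15.8765 each)
Sale 1, sell 558: 558/664 × $10,542.00 → $8,859.09
After Purchase 4: 155 on hand, pool $2,466.91 (≈ $15.9155 each)
Sale 2, sell 126: 126/155 × $2,466.91 → $2,005.35
Total COGS = $8,859.09 + $2,005.35 = $10,864.44
Ending inventory (cost pool remaining) = $461.56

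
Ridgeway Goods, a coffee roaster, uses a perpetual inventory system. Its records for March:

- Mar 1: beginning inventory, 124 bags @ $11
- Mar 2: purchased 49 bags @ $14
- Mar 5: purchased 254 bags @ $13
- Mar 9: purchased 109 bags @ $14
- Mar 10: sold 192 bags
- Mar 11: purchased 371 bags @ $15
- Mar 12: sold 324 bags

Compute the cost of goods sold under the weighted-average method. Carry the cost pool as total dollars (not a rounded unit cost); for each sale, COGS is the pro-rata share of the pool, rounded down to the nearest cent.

COGS = $6,985.82

After Mar 1: 124 on hand, pool $1,364.00 (≈ $11.0000 each)
After Mar 2: 173 on hand, pool $2,050.00 (≈ $11.8497 each)
After Mar 5: 427 on hand, pool $5,352.00 (≈ $12.5340 each)
After Mar 9: 536 on hand, pool $6,878.00 (≈ $12.8321 each)
Mar 10, sell 192: 192/536 × $6,878.00 → $2,463.76
After Mar 11: 715 on hand, pool $9,979.24 (≈ $13.9570 each)
Mar 12, sell 324: 324/715 × $9,979.24 → $4,522.06
Total COGS = $2,463.76 + $4,522.06 = $6,985.82
Ending inventory (cost pool remaining) = $5,457.18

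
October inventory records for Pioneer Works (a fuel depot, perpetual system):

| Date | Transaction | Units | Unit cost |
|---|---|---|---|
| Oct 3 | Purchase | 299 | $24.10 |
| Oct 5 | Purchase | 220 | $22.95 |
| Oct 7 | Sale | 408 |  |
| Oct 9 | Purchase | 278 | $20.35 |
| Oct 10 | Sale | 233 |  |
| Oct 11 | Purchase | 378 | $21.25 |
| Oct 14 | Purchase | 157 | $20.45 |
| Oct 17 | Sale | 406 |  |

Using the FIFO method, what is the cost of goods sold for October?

Oct 7, 408 sold [FIFO — oldest first]: 299 @ $24.10 + 109 @ $22.95 = $9,707.45
Oct 10, 233 sold [FIFO — oldest first]: 111 @ $22.95 + 122 @ $20.35 = $5,030.15
Oct 17, 406 sold [FIFO — oldest first]: 156 @ $20.35 + 250 @ $21.25 = $8,487.10
Total COGS = $9,707.45 + $5,030.15 + $8,487.10 = $23,224.70
Ending inventory: 128 @ $21.25 + 157 @ $20.45 = $5,930.65
Check: goods available $29,155.35 = COGS $23,224.70 + ending $5,930.65

COGS = $23,224.70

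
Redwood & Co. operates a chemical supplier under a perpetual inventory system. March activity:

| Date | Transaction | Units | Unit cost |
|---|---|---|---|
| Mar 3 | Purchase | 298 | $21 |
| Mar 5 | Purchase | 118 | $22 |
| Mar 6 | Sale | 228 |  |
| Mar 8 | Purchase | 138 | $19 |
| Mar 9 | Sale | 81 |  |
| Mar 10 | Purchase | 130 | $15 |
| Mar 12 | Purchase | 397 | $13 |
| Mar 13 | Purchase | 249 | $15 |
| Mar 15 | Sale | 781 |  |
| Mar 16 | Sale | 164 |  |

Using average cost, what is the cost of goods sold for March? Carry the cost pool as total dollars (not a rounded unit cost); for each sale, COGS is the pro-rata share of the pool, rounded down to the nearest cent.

COGS = $21,144.13

After Mar 3: 298 on hand, pool $6,258.00 (≈ $21.0000 each)
After Mar 5: 416 on hand, pool $8,854.00 (≈ $21.2837 each)
Mar 6, sell 228: 228/416 × $8,854.00 → $4,852.67
After Mar 8: 326 on hand, pool $6,623.33 (≈ $20.3170 each)
Mar 9, sell 81: 81/326 × $6,623.33 → $1,645.67
After Mar 10: 375 on hand, pool $6,927.66 (≈ $18.4738 each)
After Mar 12: 772 on hand, pool $12,088.66 (≈ $15.6589 each)
After Mar 13: 1021 on hand, pool $15,823.66 (≈ $15.4982 each)
Mar 15, sell 781: 781/1021 × $15,823.66 → $12,104.09
Mar 16, sell 164: 164/240 × $3,719.57 → $2,541.70
Total COGS = $4,852.67 + $1,645.67 + $12,104.09 + $2,541.70 = $21,144.13
Ending inventory (cost pool remaining) = $1,177.87
Check: goods available $22,322.00 = COGS $21,144.13 + ending $1,177.87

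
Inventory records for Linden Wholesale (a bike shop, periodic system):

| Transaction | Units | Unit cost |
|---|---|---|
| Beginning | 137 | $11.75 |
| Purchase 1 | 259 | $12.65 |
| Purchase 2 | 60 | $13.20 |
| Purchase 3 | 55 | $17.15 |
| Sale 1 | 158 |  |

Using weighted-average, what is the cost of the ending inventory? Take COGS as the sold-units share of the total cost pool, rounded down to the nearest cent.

Ending inventory = $4,574.05

Sale 1, sell 158: 158/511 × $6,621.35 → $2,047.30
Ending inventory (cost pool remaining) = $4,574.05
Check: goods available $6,621.35 = COGS $2,047.30 + ending $4,574.05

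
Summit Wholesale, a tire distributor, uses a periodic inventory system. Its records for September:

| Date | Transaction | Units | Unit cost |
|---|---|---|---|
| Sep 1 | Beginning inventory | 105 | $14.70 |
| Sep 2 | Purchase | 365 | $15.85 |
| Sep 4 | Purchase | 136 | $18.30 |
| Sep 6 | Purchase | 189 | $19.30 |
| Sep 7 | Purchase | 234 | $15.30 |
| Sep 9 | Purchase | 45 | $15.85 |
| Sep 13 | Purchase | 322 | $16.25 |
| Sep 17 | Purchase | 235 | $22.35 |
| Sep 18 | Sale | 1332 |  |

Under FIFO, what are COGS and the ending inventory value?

COGS = $21,951.20; ending inventory = $6,292.25

Sep 18, 1332 sold [FIFO — oldest first]: 105 @ $14.70 + 365 @ $15.85 + 136 @ $18.30 + 189 @ $19.30 + 234 @ $15.30 + 45 @ $15.85 + 258 @ $16.25 = $21,951.20
Ending inventory: 64 @ $16.25 + 235 @ $22.35 = $6,292.25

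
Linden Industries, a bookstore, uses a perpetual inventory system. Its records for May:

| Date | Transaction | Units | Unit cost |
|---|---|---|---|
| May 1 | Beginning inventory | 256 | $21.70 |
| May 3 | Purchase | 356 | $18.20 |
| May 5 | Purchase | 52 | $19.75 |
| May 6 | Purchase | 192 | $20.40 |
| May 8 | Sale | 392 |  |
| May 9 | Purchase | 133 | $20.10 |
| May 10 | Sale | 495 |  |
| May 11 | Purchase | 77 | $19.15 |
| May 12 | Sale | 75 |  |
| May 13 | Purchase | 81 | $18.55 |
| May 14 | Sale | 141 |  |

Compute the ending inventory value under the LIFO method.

Ending inventory = $954.80

May 8, 392 sold [LIFO — newest first]: 192 @ $20.40 + 52 @ $19.75 + 148 @ $18.20 = $7,637.40
May 10, 495 sold [LIFO — newest first]: 133 @ $20.10 + 208 @ $18.20 + 154 @ $21.70 = $9,800.70
May 12, 75 sold [LIFO — newest first]: 75 @ $19.15 = $1,436.25
May 14, 141 sold [LIFO — newest first]: 81 @ $18.55 + 2 @ $19.15 + 58 @ $21.70 = $2,799.45
Total COGS = $7,637.40 + $9,800.70 + $1,436.25 + $2,799.45 = $21,673.80
Ending inventory: 44 @ $21.70 = $954.80
Check: goods available $22,628.60 = COGS $21,673.80 + ending $954.80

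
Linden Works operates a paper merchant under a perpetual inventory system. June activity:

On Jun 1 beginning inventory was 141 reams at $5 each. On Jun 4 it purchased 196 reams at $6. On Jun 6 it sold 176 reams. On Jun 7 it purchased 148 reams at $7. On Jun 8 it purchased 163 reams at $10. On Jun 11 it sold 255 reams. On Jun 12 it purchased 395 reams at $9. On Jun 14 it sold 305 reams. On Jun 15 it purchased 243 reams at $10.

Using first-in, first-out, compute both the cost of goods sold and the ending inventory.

Jun 6, 176 sold [FIFO — oldest first]: 141 @ $5 + 35 @ $6 = $915
Jun 11, 255 sold [FIFO — oldest first]: 161 @ $6 + 94 @ $7 = $1,624
Jun 14, 305 sold [FIFO — oldest first]: 54 @ $7 + 163 @ $10 + 88 @ $9 = $2,800
Total COGS = $915 + $1,624 + $2,800 = $5,339
Ending inventory: 307 @ $9 + 243 @ $10 = $5,193
Check: goods available $10,532 = COGS $5,339 + ending $5,193

COGS = $5,339; ending inventory = $5,193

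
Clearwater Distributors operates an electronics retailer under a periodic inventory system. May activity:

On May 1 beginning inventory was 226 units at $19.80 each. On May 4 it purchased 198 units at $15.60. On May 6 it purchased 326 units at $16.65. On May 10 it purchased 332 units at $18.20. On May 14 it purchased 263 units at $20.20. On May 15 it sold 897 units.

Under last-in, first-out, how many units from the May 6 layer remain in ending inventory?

May 15, 897 sold [LIFO — newest first]: 263 @ $20.20 + 332 @ $18.20 + 302 @ $16.65 = $16,383.30
Ending inventory: 226 @ $19.80 + 198 @ $15.60 + 24 @ $16.65 = $7,963.20
Check: goods available $24,346.50 = COGS $16,383.30 + ending $7,963.20

24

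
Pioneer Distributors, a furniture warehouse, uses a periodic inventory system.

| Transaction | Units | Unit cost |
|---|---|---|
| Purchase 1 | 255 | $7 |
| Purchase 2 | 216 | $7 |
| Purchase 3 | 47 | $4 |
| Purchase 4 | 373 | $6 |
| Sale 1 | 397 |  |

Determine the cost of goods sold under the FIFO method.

Sale 1 (397) [FIFO — oldest first]: 255 @ $7 + 142 @ $7 = $2,779
Ending inventory: 74 @ $7 + 47 @ $4 + 373 @ $6 = $2,944
Check: goods available $5,723 = COGS $2,779 + ending $2,944

COGS = $2,779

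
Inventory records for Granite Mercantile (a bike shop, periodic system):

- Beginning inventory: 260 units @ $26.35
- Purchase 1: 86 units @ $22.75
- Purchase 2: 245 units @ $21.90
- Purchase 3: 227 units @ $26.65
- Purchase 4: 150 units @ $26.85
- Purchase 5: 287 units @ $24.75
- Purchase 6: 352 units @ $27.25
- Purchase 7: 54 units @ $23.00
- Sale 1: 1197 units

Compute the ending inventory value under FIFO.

Sale 1 (1197) [FIFO — oldest first]: 260 @ $26.35 + 86 @ $22.75 + 245 @ $21.90 + 227 @ $26.65 + 150 @ $26.85 + 229 @ $24.75 = $29,917.80
Ending inventory: 58 @ $24.75 + 352 @ $27.25 + 54 @ $23.00 = $12,269.50
Check: goods available $42,187.30 = COGS $29,917.80 + ending $12,269.50

Ending inventory = $12,269.50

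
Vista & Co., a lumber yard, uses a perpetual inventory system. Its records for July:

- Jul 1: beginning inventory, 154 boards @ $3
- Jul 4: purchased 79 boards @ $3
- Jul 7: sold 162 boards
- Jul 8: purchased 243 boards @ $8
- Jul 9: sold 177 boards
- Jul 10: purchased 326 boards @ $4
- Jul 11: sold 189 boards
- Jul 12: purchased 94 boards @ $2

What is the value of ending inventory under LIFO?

Ending inventory = $1,477

Jul 7, 162 sold [LIFO — newest first]: 79 @ $3 + 83 @ $3 = $486
Jul 9, 177 sold [LIFO — newest first]: 177 @ $8 = $1,416
Jul 11, 189 sold [LIFO — newest first]: 189 @ $4 = $756
Total COGS = $486 + $1,416 + $756 = $2,658
Ending inventory: 71 @ $3 + 66 @ $8 + 137 @ $4 + 94 @ $2 = $1,477
Check: goods available $4,135 = COGS $2,658 + ending $1,477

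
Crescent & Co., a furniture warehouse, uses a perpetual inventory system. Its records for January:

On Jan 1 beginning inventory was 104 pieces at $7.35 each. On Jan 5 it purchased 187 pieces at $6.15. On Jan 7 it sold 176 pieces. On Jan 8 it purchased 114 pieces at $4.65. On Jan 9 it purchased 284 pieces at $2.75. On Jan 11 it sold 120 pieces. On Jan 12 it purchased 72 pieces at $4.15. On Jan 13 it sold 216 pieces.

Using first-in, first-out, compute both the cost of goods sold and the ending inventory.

Jan 7, 176 sold [FIFO — oldest first]: 104 @ $7.35 + 72 @ $6.15 = $1,207.20
Jan 11, 120 sold [FIFO — oldest first]: 115 @ $6.15 + 5 @ $4.65 = $730.50
Jan 13, 216 sold [FIFO — oldest first]: 109 @ $4.65 + 107 @ $2.75 = $801.10
Total COGS = $1,207.20 + $730.50 + $801.10 = $2,738.80
Ending inventory: 177 @ $2.75 + 72 @ $4.15 = $785.55
Check: goods available $3,524.35 = COGS $2,738.80 + ending $785.55

COGS = $2,738.80; ending inventory = $785.55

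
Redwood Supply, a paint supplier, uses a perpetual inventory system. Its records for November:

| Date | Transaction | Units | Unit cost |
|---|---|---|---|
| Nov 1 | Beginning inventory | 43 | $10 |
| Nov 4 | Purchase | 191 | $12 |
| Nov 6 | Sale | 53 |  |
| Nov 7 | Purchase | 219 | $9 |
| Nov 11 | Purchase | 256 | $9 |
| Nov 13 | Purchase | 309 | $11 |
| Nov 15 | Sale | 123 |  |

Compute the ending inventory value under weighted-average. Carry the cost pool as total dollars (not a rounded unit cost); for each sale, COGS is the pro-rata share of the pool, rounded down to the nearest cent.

Ending inventory = $8,532.98

After Nov 1: 43 on hand, pool $430.00 (≈ $10.0000 each)
After Nov 4: 234 on hand, pool $2,722.00 (≈ $11.6325 each)
Nov 6, sell 53: 53/234 × $2,722.00 → $616.52
After Nov 7: 400 on hand, pool $4,076.48 (≈ $10.1912 each)
After Nov 11: 656 on hand, pool $6,380.48 (≈ $9.7263 each)
After Nov 13: 965 on hand, pool $9,779.48 (≈ $10.1342 each)
Nov 15, sell 123: 123/965 × $9,779.48 → $1,246.50
Total COGS = $616.52 + $1,246.50 = $1,863.02
Ending inventory (cost pool remaining) = $8,532.98
Check: goods available $10,396.00 = COGS $1,863.02 + ending $8,532.98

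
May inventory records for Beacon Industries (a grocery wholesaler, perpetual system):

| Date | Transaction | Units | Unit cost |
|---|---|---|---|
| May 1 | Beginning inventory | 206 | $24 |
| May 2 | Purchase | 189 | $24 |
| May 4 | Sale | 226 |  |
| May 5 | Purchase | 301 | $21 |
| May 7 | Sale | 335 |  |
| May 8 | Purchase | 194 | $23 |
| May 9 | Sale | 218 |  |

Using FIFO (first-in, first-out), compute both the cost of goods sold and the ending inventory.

May 4, 226 sold [FIFO — oldest first]: 206 @ $24 + 20 @ $24 = $5,424
May 7, 335 sold [FIFO — oldest first]: 169 @ $24 + 166 @ $21 = $7,542
May 9, 218 sold [FIFO — oldest first]: 135 @ $21 + 83 @ $23 = $4,744
Total COGS = $5,424 + $7,542 + $4,744 = $17,710
Ending inventory: 111 @ $23 = $2,553
Check: goods available $20,263 = COGS $17,710 + ending $2,553

COGS = $17,710; ending inventory = $2,553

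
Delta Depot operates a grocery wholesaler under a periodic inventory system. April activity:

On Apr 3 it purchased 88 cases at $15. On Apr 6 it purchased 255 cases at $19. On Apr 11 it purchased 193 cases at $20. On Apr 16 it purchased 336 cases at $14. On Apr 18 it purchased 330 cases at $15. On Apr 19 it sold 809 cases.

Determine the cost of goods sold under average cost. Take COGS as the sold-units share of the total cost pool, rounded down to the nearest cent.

Apr 19, sell 809: 809/1202 × $19,679.00 → $13,244.85
Ending inventory (cost pool remaining) = $6,434.15
Check: goods available $19,679.00 = COGS $13,244.85 + ending $6,434.15

COGS = $13,244.85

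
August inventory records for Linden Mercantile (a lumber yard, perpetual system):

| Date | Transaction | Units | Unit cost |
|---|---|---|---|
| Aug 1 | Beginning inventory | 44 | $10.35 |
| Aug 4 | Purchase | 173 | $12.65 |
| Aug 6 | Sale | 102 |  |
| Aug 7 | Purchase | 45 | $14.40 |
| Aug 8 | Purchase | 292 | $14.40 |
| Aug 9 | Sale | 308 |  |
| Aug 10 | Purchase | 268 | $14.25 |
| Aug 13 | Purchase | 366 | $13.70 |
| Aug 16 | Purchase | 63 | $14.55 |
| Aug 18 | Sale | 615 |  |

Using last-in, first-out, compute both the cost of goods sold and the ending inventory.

Aug 6, 102 sold [LIFO — newest first]: 102 @ $12.65 = $1,290.30
Aug 9, 308 sold [LIFO — newest first]: 292 @ $14.40 + 16 @ $14.40 = $4,435.20
Aug 18, 615 sold [LIFO — newest first]: 63 @ $14.55 + 366 @ $13.70 + 186 @ $14.25 = $8,581.35
Total COGS = $1,290.30 + $4,435.20 + $8,581.35 = $14,306.85
Ending inventory: 44 @ $10.35 + 71 @ $12.65 + 29 @ $14.40 + 82 @ $14.25 = $2,939.65

COGS = $14,306.85; ending inventory = $2,939.65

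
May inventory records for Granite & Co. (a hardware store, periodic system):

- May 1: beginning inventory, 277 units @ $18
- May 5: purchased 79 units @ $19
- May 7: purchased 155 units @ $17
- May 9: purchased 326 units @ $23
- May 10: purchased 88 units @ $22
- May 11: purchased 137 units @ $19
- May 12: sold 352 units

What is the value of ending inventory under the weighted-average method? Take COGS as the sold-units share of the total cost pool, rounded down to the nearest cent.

May 12, sell 352: 352/1062 × $21,159.00 → $7,013.15
Ending inventory (cost pool remaining) = $14,145.85

Ending inventory = $14,145.85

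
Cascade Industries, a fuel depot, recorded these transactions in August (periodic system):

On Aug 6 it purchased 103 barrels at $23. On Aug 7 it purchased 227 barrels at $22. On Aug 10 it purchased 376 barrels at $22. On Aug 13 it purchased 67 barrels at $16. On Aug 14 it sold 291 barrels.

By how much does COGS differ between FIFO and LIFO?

FIFO COGS: 103 @ $23 + 188 @ $22 = $6,505
LIFO COGS: 67 @ $16 + 224 @ $22 = $6,000
Difference = |$6,505 − $6,000| = $505

$505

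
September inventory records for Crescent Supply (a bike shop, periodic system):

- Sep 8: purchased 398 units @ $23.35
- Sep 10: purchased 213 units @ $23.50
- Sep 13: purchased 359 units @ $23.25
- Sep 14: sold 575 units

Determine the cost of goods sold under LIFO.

Sep 14, 575 sold [LIFO — newest first]: 359 @ $23.25 + 213 @ $23.50 + 3 @ $23.35 = $13,422.30
Ending inventory: 395 @ $23.35 = $9,223.25
Check: goods available $22,645.55 = COGS $13,422.30 + ending $9,223.25

COGS = $13,422.30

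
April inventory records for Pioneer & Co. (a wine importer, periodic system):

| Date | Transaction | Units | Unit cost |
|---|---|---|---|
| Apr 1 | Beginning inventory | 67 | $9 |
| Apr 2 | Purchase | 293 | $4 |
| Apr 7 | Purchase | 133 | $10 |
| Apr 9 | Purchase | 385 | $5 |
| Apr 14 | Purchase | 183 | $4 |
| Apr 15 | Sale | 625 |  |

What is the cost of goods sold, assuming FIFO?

Apr 15, 625 sold [FIFO — oldest first]: 67 @ $9 + 293 @ $4 + 133 @ $10 + 132 @ $5 = $3,765
Ending inventory: 253 @ $5 + 183 @ $4 = $1,997

COGS = $3,765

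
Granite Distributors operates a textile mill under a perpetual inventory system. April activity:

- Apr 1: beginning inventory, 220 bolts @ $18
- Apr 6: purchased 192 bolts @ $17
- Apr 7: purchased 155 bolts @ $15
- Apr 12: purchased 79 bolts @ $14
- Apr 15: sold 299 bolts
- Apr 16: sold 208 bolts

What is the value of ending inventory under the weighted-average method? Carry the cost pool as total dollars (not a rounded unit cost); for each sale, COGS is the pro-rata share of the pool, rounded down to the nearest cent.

Ending inventory = $2,292.65

After Apr 1: 220 on hand, pool $3,960.00 (≈ $18.0000 each)
After Apr 6: 412 on hand, pool $7,224.00 (≈ $17.5340 each)
After Apr 7: 567 on hand, pool $9,549.00 (≈ $16.8413 each)
After Apr 12: 646 on hand, pool $10,655.00 (≈ $16.4938 each)
Apr 15, sell 299: 299/646 × $10,655.00 → $4,931.64
Apr 16, sell 208: 208/347 × $5,723.36 → $3,430.71
Total COGS = $4,931.64 + $3,430.71 = $8,362.35
Ending inventory (cost pool remaining) = $2,292.65
Check: goods available $10,655.00 = COGS $8,362.35 + ending $2,292.65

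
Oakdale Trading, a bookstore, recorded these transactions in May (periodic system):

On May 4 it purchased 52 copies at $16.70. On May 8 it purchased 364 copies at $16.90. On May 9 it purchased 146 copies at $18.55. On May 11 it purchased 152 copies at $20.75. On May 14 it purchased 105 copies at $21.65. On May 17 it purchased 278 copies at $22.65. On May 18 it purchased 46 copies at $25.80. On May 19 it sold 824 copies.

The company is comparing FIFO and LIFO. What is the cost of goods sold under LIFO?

FIFO COGS: 52 @ $16.70 + 364 @ $16.90 + 146 @ $18.55 + 152 @ $20.75 + 105 @ $21.65 + 5 @ $22.65 = $15,268.80
LIFO COGS: 46 @ $25.80 + 278 @ $22.65 + 105 @ $21.65 + 152 @ $20.75 + 146 @ $18.55 + 97 @ $16.90 = $17,258.35

COGS = $17,258.35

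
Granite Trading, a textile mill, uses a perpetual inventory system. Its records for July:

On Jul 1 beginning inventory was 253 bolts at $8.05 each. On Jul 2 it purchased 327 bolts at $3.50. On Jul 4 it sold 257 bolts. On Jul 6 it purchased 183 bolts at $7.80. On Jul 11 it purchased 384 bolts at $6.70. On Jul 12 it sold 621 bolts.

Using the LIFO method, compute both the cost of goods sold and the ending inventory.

Jul 4, 257 sold [LIFO — newest first]: 257 @ $3.50 = $899.50
Jul 12, 621 sold [LIFO — newest first]: 384 @ $6.70 + 183 @ $7.80 + 54 @ $3.50 = $4,189.20
Total COGS = $899.50 + $4,189.20 = $5,088.70
Ending inventory: 253 @ $8.05 + 16 @ $3.50 = $2,092.65

COGS = $5,088.70; ending inventory = $2,092.65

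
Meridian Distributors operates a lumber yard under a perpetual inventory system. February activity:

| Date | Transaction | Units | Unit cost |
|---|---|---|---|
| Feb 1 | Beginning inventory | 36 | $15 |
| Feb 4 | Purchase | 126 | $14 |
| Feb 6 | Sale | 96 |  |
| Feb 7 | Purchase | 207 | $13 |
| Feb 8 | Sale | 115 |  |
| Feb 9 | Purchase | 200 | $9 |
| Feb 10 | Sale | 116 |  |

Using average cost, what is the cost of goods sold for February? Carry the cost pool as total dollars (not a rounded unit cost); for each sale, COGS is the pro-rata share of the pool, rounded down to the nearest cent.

COGS = $4,158.22

After Feb 1: 36 on hand, pool $540.00 (≈ $15.0000 each)
After Feb 4: 162 on hand, pool $2,304.00 (≈ $14.2222 each)
Feb 6, sell 96: 96/162 × $2,304.00 → $1,365.33
After Feb 7: 273 on hand, pool $3,629.67 (≈ $13.2955 each)
Feb 8, sell 115: 115/273 × $3,629.67 → $1,528.98
After Feb 9: 358 on hand, pool $3,900.69 (≈ $10.8958 each)
Feb 10, sell 116: 116/358 × $3,900.69 → $1,263.91
Total COGS = $1,365.33 + $1,528.98 + $1,263.91 = $4,158.22
Ending inventory (cost pool remaining) = $2,636.78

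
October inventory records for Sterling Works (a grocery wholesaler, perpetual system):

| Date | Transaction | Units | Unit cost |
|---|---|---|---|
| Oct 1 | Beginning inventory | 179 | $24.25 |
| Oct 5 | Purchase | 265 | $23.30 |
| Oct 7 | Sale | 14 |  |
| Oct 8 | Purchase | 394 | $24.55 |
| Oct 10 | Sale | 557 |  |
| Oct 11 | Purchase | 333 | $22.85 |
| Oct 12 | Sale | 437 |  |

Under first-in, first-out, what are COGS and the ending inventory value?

COGS = $24,072.45; ending inventory = $3,724.55

Oct 7, 14 sold [FIFO — oldest first]: 14 @ $24.25 = $339.50
Oct 10, 557 sold [FIFO — oldest first]: 165 @ $24.25 + 265 @ $23.30 + 127 @ $24.55 = $13,293.60
Oct 12, 437 sold [FIFO — oldest first]: 267 @ $24.55 + 170 @ $22.85 = $10,439.35
Total COGS = $339.50 + $13,293.60 + $10,439.35 = $24,072.45
Ending inventory: 163 @ $22.85 = $3,724.55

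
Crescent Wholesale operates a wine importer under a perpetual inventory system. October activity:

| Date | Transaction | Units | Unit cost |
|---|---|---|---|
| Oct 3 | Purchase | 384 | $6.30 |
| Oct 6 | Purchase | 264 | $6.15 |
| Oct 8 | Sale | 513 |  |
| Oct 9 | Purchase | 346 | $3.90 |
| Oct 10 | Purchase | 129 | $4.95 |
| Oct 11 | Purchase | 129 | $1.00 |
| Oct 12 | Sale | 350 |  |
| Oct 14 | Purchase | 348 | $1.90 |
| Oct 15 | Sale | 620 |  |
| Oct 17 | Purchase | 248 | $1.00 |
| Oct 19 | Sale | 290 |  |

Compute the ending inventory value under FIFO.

Ending inventory = $75.00

Oct 8, 513 sold [FIFO — oldest first]: 384 @ $6.30 + 129 @ $6.15 = $3,212.55
Oct 12, 350 sold [FIFO — oldest first]: 135 @ $6.15 + 215 @ $3.90 = $1,668.75
Oct 15, 620 sold [FIFO — oldest first]: 131 @ $3.90 + 129 @ $4.95 + 129 @ $1.00 + 231 @ $1.90 = $1,717.35
Oct 19, 290 sold [FIFO — oldest first]: 117 @ $1.90 + 173 @ $1.00 = $395.30
Total COGS = $3,212.55 + $1,668.75 + $1,717.35 + $395.30 = $6,993.95
Ending inventory: 75 @ $1.00 = $75.00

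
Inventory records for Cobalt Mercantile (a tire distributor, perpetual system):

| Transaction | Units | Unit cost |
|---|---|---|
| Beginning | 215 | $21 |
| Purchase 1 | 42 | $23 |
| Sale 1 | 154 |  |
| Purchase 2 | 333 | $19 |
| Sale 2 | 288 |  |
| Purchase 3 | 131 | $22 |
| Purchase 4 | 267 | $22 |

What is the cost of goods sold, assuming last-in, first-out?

Sale 1 (154) [LIFO — newest first]: 42 @ $23 + 112 @ $21 = $3,318
Sale 2 (288) [LIFO — newest first]: 288 @ $19 = $5,472
Total COGS = $3,318 + $5,472 = $8,790
Ending inventory: 103 @ $21 + 45 @ $19 + 131 @ $22 + 267 @ $22 = $11,774

COGS = $8,790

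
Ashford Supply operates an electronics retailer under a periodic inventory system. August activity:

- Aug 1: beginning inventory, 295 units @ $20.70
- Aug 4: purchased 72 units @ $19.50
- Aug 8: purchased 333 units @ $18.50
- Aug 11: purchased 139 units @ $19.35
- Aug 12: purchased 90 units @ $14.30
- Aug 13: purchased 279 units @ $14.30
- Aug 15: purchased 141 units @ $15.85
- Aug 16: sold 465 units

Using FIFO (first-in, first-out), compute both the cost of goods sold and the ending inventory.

Aug 16, 465 sold [FIFO — oldest first]: 295 @ $20.70 + 72 @ $19.50 + 98 @ $18.50 = $9,323.50
Ending inventory: 235 @ $18.50 + 139 @ $19.35 + 90 @ $14.30 + 279 @ $14.30 + 141 @ $15.85 = $14,548.70
Check: goods available $23,872.20 = COGS $9,323.50 + ending $14,548.70

COGS = $9,323.50; ending inventory = $14,548.70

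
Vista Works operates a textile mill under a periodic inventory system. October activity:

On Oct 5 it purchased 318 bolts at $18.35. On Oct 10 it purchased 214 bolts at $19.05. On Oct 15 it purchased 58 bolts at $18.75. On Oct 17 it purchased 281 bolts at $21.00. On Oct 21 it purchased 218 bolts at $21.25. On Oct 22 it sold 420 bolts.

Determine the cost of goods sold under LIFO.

COGS = $8,874.50

Oct 22, 420 sold [LIFO — newest first]: 218 @ $21.25 + 202 @ $21.00 = $8,874.50
Ending inventory: 318 @ $18.35 + 214 @ $19.05 + 58 @ $18.75 + 79 @ $21.00 = $12,658.50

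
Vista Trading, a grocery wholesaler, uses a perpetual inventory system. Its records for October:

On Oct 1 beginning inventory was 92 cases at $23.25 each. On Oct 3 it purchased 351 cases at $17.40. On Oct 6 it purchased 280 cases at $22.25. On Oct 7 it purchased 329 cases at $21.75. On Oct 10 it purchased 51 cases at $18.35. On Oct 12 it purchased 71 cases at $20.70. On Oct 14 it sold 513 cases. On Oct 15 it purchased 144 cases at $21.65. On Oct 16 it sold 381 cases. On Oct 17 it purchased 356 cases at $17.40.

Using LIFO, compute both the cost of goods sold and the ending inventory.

Oct 14, 513 sold [LIFO — newest first]: 71 @ $20.70 + 51 @ $18.35 + 329 @ $21.75 + 62 @ $22.25 = $10,940.80
Oct 16, 381 sold [LIFO — newest first]: 144 @ $21.65 + 218 @ $22.25 + 19 @ $17.40 = $8,298.70
Total COGS = $10,940.80 + $8,298.70 = $19,239.50
Ending inventory: 92 @ $23.25 + 332 @ $17.40 + 356 @ $17.40 = $14,110.20

COGS = $19,239.50; ending inventory = $14,110.20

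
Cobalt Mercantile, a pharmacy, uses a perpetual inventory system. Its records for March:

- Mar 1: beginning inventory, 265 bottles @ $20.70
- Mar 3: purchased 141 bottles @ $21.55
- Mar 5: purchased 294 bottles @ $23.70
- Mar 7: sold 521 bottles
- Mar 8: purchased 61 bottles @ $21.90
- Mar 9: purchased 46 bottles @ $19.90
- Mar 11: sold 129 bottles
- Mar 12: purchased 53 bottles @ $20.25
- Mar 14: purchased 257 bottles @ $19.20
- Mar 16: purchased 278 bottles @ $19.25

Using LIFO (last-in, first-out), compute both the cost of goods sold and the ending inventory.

Mar 7, 521 sold [LIFO — newest first]: 294 @ $23.70 + 141 @ $21.55 + 86 @ $20.70 = $11,786.55
Mar 11, 129 sold [LIFO — newest first]: 46 @ $19.90 + 61 @ $21.90 + 22 @ $20.70 = $2,706.70
Total COGS = $11,786.55 + $2,706.70 = $14,493.25
Ending inventory: 157 @ $20.70 + 53 @ $20.25 + 257 @ $19.20 + 278 @ $19.25 = $14,609.05

COGS = $14,493.25; ending inventory = $14,609.05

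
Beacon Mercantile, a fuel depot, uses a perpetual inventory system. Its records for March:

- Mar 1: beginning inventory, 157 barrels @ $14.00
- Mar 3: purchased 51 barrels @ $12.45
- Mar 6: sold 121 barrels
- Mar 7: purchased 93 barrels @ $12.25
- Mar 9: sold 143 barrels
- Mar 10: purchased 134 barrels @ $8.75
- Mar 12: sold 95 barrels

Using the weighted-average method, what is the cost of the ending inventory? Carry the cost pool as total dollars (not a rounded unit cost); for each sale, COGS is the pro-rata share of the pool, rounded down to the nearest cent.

After Mar 1: 157 on hand, pool $2,198.00 (≈ $14.0000 each)
After Mar 3: 208 on hand, pool $2,832.95 (≈ $13.6200 each)
Mar 6, sell 121: 121/208 × $2,832.95 → $1,648.01
After Mar 7: 180 on hand, pool $2,324.19 (≈ $12.9122 each)
Mar 9, sell 143: 143/180 × $2,324.19 → $1,846.43
After Mar 10: 171 on hand, pool $1,650.26 (≈ $9.6506 each)
Mar 12, sell 95: 95/171 × $1,650.26 → $916.81
Total COGS = $1,648.01 + $1,846.43 + $916.81 = $4,411.25
Ending inventory (cost pool remaining) = $733.45

Ending inventory = $733.45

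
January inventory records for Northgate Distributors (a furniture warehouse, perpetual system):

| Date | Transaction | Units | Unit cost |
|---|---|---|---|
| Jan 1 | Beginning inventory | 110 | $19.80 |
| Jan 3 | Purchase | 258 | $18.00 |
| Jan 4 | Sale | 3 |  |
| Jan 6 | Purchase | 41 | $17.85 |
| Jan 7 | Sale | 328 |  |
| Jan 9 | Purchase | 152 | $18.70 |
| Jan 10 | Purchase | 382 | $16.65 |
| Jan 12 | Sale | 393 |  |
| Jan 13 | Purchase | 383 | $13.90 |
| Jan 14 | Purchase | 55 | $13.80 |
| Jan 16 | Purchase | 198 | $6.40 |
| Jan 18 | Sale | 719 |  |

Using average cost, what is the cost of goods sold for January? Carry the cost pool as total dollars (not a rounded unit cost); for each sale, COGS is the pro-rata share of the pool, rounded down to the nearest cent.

COGS = $22,331.52

After Jan 1: 110 on hand, pool $2,178.00 (≈ $19.8000 each)
After Jan 3: 368 on hand, pool $6,822.00 (≈ $18.5380 each)
Jan 4, sell 3: 3/368 × $6,822.00 → $55.61
After Jan 6: 406 on hand, pool $7,498.24 (≈ $18.4686 each)
Jan 7, sell 328: 328/406 × $7,498.24 → $6,057.69
After Jan 9: 230 on hand, pool $4,282.95 (≈ $18.6215 each)
After Jan 10: 612 on hand, pool $10,643.25 (≈ $17.3909 each)
Jan 12, sell 393: 393/612 × $10,643.25 → $6,834.63
After Jan 13: 602 on hand, pool $9,132.32 (≈ $15.1700 each)
After Jan 14: 657 on hand, pool $9,891.32 (≈ $15.0553 each)
After Jan 16: 855 on hand, pool $11,158.52 (≈ $13.0509 each)
Jan 18, sell 719: 719/855 × $11,158.52 → $9,383.59
Total COGS = $55.61 + $6,057.69 + $6,834.63 + $9,383.59 = $22,331.52
Ending inventory (cost pool remaining) = $1,774.93
Check: goods available $24,106.45 = COGS $22,331.52 + ending $1,774.93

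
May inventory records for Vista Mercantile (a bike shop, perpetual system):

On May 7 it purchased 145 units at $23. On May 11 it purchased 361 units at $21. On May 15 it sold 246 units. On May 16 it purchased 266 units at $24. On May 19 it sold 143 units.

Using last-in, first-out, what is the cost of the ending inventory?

May 15, 246 sold [LIFO — newest first]: 246 @ $21 = $5,166
May 19, 143 sold [LIFO — newest first]: 143 @ $24 = $3,432
Total COGS = $5,166 + $3,432 = $8,598
Ending inventory: 145 @ $23 + 115 @ $21 + 123 @ $24 = $8,702

Ending inventory = $8,702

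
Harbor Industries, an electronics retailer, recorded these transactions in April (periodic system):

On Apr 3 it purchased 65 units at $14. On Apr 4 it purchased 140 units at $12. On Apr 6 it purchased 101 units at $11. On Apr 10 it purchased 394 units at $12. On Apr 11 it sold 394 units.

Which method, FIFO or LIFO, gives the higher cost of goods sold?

FIFO

FIFO COGS: 65 @ $14 + 140 @ $12 + 101 @ $11 + 88 @ $12 = $4,757
LIFO COGS: 394 @ $12 = $4,728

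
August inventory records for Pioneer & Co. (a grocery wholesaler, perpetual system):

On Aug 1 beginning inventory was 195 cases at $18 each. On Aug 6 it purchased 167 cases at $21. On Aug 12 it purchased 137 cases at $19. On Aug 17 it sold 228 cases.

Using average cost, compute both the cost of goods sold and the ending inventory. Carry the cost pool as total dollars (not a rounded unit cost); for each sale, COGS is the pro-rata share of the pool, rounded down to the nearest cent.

After Aug 1: 195 on hand, pool $3,510.00 (≈ $18.0000 each)
After Aug 6: 362 on hand, pool $7,017.00 (≈ $19.3840 each)
After Aug 12: 499 on hand, pool $9,620.00 (≈ $19.2786 each)
Aug 17, sell 228: 228/499 × $9,620.00 → $4,395.51
Ending inventory (cost pool remaining) = $5,224.49

COGS = $4,395.51; ending inventory = $5,224.49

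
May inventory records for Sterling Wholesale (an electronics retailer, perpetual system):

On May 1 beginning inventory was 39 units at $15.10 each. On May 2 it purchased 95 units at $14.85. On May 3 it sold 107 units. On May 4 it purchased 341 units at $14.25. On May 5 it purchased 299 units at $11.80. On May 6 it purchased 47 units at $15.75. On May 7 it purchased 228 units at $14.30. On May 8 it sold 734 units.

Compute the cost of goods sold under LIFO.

COGS = $11,400.80

May 3, 107 sold [LIFO — newest first]: 95 @ $14.85 + 12 @ $15.10 = $1,591.95
May 8, 734 sold [LIFO — newest first]: 228 @ $14.30 + 47 @ $15.75 + 299 @ $11.80 + 160 @ $14.25 = $9,808.85
Total COGS = $1,591.95 + $9,808.85 = $11,400.80
Ending inventory: 27 @ $15.10 + 181 @ $14.25 = $2,986.95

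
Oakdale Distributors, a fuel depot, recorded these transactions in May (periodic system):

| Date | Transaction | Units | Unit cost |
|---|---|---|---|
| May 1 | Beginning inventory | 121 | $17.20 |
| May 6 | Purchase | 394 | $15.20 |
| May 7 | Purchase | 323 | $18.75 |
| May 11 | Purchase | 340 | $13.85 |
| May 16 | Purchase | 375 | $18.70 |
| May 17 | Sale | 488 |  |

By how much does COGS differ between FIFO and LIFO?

$917.95

FIFO COGS: 121 @ $17.20 + 367 @ $15.20 = $7,659.60
LIFO COGS: 375 @ $18.70 + 113 @ $13.85 = $8,577.55
Difference = |$7,659.60 − $8,577.55| = $917.95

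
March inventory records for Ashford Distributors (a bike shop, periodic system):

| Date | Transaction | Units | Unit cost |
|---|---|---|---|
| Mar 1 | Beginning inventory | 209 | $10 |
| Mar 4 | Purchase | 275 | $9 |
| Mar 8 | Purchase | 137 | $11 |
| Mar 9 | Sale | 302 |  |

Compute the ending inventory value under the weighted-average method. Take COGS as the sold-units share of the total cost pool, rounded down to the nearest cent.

Mar 9, sell 302: 302/621 × $6,072.00 → $2,952.88
Ending inventory (cost pool remaining) = $3,119.12
Check: goods available $6,072.00 = COGS $2,952.88 + ending $3,119.12

Ending inventory = $3,119.12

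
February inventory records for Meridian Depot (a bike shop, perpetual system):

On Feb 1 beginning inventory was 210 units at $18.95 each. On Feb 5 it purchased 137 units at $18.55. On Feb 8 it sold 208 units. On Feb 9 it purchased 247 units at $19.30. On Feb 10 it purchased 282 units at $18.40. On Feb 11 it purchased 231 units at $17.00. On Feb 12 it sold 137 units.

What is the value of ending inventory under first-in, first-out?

Feb 8, 208 sold [FIFO — oldest first]: 208 @ $18.95 = $3,941.60
Feb 12, 137 sold [FIFO — oldest first]: 2 @ $18.95 + 135 @ $18.55 = $2,542.15
Total COGS = $3,941.60 + $2,542.15 = $6,483.75
Ending inventory: 2 @ $18.55 + 247 @ $19.30 + 282 @ $18.40 + 231 @ $17.00 = $13,920.00
Check: goods available $20,403.75 = COGS $6,483.75 + ending $13,920.00

Ending inventory = $13,920.00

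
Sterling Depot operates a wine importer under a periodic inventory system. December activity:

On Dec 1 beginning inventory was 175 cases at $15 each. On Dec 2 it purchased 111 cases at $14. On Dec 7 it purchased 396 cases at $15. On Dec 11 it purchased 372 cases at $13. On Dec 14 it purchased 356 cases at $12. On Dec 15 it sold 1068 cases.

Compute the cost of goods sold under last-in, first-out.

Dec 15, 1068 sold [LIFO — newest first]: 356 @ $12 + 372 @ $13 + 340 @ $15 = $14,208
Ending inventory: 175 @ $15 + 111 @ $14 + 56 @ $15 = $5,019

COGS = $14,208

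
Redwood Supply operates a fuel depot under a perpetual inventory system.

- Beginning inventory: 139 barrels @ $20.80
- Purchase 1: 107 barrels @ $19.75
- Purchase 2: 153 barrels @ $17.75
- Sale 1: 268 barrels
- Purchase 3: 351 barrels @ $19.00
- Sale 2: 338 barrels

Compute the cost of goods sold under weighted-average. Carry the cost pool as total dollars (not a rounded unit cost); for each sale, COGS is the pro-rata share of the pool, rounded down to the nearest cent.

After Beginning: 139 on hand, pool $2,891.20 (≈ $20.8000 each)
After Purchase 1: 246 on hand, pool $5,004.45 (≈ $20.3433 each)
After Purchase 2: 399 on hand, pool $7,720.20 (≈ $19.3489 each)
Sale 1, sell 268: 268/399 × $7,720.20 → $5,185.49
After Purchase 3: 482 on hand, pool $9,203.71 (≈ $19.0948 each)
Sale 2, sell 338: 338/482 × $9,203.71 → $6,454.05
Total COGS = $5,185.49 + $6,454.05 = $11,639.54
Ending inventory (cost pool remaining) = $2,749.66

COGS = $11,639.54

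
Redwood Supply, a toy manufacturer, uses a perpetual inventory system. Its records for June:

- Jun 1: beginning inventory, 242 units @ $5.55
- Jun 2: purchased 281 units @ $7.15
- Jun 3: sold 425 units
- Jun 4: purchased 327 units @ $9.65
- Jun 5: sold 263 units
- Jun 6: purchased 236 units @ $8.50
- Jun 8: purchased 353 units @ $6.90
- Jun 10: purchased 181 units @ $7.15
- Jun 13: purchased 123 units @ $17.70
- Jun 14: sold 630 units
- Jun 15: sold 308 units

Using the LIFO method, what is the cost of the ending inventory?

Jun 3, 425 sold [LIFO — newest first]: 281 @ $7.15 + 144 @ $5.55 = $2,808.35
Jun 5, 263 sold [LIFO — newest first]: 263 @ $9.65 = $2,537.95
Jun 14, 630 sold [LIFO — newest first]: 123 @ $17.70 + 181 @ $7.15 + 326 @ $6.90 = $5,720.65
Jun 15, 308 sold [LIFO — newest first]: 27 @ $6.90 + 236 @ $8.50 + 45 @ $9.65 = $2,626.55
Total COGS = $2,808.35 + $2,537.95 + $5,720.65 + $2,626.55 = $13,693.50
Ending inventory: 98 @ $5.55 + 19 @ $9.65 = $727.25

Ending inventory = $727.25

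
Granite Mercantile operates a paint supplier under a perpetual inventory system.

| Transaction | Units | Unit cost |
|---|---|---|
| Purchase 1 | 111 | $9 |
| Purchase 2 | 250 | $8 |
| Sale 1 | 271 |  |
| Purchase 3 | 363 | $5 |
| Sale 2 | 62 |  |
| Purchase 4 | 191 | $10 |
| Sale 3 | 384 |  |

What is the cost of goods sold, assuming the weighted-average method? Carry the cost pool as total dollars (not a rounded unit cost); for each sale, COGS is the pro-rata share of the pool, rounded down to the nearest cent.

COGS = $5,321.69

After Purchase 1: 111 on hand, pool $999.00 (≈ $9.0000 each)
After Purchase 2: 361 on hand, pool $2,999.00 (≈ $8.3075 each)
Sale 1, sell 271: 271/361 × $2,999.00 → $2,251.32
After Purchase 3: 453 on hand, pool $2,562.68 (≈ $5.6571 each)
Sale 2, sell 62: 62/453 × $2,562.68 → $350.74
After Purchase 4: 582 on hand, pool $4,121.94 (≈ $7.0824 each)
Sale 3, sell 384: 384/582 × $4,121.94 → $2,719.63
Total COGS = $2,251.32 + $350.74 + $2,719.63 = $5,321.69
Ending inventory (cost pool remaining) = $1,402.31
Check: goods available $6,724.00 = COGS $5,321.69 + ending $1,402.31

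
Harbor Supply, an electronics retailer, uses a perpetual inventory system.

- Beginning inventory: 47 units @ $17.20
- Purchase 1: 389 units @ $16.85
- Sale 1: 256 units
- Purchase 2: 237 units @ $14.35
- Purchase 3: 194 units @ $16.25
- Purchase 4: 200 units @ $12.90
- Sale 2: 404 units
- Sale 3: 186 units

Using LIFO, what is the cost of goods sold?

COGS = $12,858.70

Sale 1 (256) [LIFO — newest first]: 256 @ $16.85 = $4,313.60
Sale 2 (404) [LIFO — newest first]: 200 @ $12.90 + 194 @ $16.25 + 10 @ $14.35 = $5,876.00
Sale 3 (186) [LIFO — newest first]: 186 @ $14.35 = $2,669.10
Total COGS = $4,313.60 + $5,876.00 + $2,669.10 = $12,858.70
Ending inventory: 47 @ $17.20 + 133 @ $16.85 + 41 @ $14.35 = $3,637.80
Check: goods available $16,496.50 = COGS $12,858.70 + ending $3,637.80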